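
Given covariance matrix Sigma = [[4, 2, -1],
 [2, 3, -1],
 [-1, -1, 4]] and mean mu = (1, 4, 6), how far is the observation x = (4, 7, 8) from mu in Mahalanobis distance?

Step 1 — centre the observation: (x - mu) = (3, 3, 2).

Step 2 — invert Sigma (cofactor / det for 3×3, or solve directly):
  Sigma^{-1} = [[0.3793, -0.2414, 0.0345],
 [-0.2414, 0.5172, 0.069],
 [0.0345, 0.069, 0.2759]].

Step 3 — form the quadratic (x - mu)^T · Sigma^{-1} · (x - mu):
  Sigma^{-1} · (x - mu) = (0.4828, 0.9655, 0.8621).
  (x - mu)^T · [Sigma^{-1} · (x - mu)] = (3)·(0.4828) + (3)·(0.9655) + (2)·(0.8621) = 6.069.

Step 4 — take square root: d = √(6.069) ≈ 2.4635.

d(x, mu) = √(6.069) ≈ 2.4635


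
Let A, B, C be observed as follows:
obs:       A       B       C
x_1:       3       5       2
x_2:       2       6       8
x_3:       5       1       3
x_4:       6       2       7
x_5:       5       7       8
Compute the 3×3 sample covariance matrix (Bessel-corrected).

Step 1 — column means:
  mean(A) = (3 + 2 + 5 + 6 + 5) / 5 = 21/5 = 4.2
  mean(B) = (5 + 6 + 1 + 2 + 7) / 5 = 21/5 = 4.2
  mean(C) = (2 + 8 + 3 + 7 + 8) / 5 = 28/5 = 5.6

Step 2 — sample covariance S[i,j] = (1/(n-1)) · Σ_k (x_{k,i} - mean_i) · (x_{k,j} - mean_j), with n-1 = 4.
  S[A,A] = ((-1.2)·(-1.2) + (-2.2)·(-2.2) + (0.8)·(0.8) + (1.8)·(1.8) + (0.8)·(0.8)) / 4 = 10.8/4 = 2.7
  S[A,B] = ((-1.2)·(0.8) + (-2.2)·(1.8) + (0.8)·(-3.2) + (1.8)·(-2.2) + (0.8)·(2.8)) / 4 = -9.2/4 = -2.3
  S[A,C] = ((-1.2)·(-3.6) + (-2.2)·(2.4) + (0.8)·(-2.6) + (1.8)·(1.4) + (0.8)·(2.4)) / 4 = 1.4/4 = 0.35
  S[B,B] = ((0.8)·(0.8) + (1.8)·(1.8) + (-3.2)·(-3.2) + (-2.2)·(-2.2) + (2.8)·(2.8)) / 4 = 26.8/4 = 6.7
  S[B,C] = ((0.8)·(-3.6) + (1.8)·(2.4) + (-3.2)·(-2.6) + (-2.2)·(1.4) + (2.8)·(2.4)) / 4 = 13.4/4 = 3.35
  S[C,C] = ((-3.6)·(-3.6) + (2.4)·(2.4) + (-2.6)·(-2.6) + (1.4)·(1.4) + (2.4)·(2.4)) / 4 = 33.2/4 = 8.3

S is symmetric (S[j,i] = S[i,j]). Assembling:

S = [[2.7, -2.3, 0.35],
 [-2.3, 6.7, 3.35],
 [0.35, 3.35, 8.3]]


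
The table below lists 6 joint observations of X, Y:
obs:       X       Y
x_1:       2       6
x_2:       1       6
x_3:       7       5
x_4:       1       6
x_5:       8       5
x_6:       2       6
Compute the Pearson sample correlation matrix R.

Step 1 — column means:
  mean(X) = (2 + 1 + 7 + 1 + 8 + 2) / 6 = 21/6 = 3.5
  mean(Y) = (6 + 6 + 5 + 6 + 5 + 6) / 6 = 34/6 = 5.6667

Step 2 — sample variances and covariances s[i,j] = (1/(n-1)) · Σ_k (x_{k,i} - mean_i) · (x_{k,j} - mean_j), with n-1 = 5:
  s[X,X] = ((-1.5)·(-1.5) + (-2.5)·(-2.5) + (3.5)·(3.5) + (-2.5)·(-2.5) + (4.5)·(4.5) + (-1.5)·(-1.5)) / 5 = 49.5/5 = 9.9
  s[X,Y] = ((-1.5)·(0.3333) + (-2.5)·(0.3333) + (3.5)·(-0.6667) + (-2.5)·(0.3333) + (4.5)·(-0.6667) + (-1.5)·(0.3333)) / 5 = -8/5 = -1.6
  s[Y,Y] = ((0.3333)·(0.3333) + (0.3333)·(0.3333) + (-0.6667)·(-0.6667) + (0.3333)·(0.3333) + (-0.6667)·(-0.6667) + (0.3333)·(0.3333)) / 5 = 1.3333/5 = 0.2667
  Sample standard deviations s_i = √(s[i,i]):
  s(X) = √(9.9) = 3.1464
  s(Y) = √(0.2667) = 0.5164

Step 3 — r_{ij} = s_{ij} / (s_i · s_j):
  r[X,X] = 1 (diagonal).
  r[X,Y] = -1.6 / (3.1464 · 0.5164) = -1.6 / 1.6248 = -0.9847
  r[Y,Y] = 1 (diagonal).

R is symmetric with unit diagonal. Assembling:

R = [[1, -0.9847],
 [-0.9847, 1]]


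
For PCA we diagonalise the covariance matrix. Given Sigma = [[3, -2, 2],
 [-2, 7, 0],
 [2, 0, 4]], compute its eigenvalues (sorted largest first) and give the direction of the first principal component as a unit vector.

Step 1 — characteristic polynomial p(λ) = det(λI - Sigma) = λ³ - tr·λ² + c_1·λ - det, where tr = trace, c_1 = sum of the principal 2×2 minors, det = det(Sigma):
  tr = 3 + 7 + 4 = 14,
  c_1 = (3·7 - (-2)²) + (3·4 - (2)²) + (7·4 - (0)²) = 17 + 8 + 28 = 53,
  det = 3·(7·4 - (0)²) - (-2)·((-2)·4 - (0)·(2)) + (2)·((-2)·(0) - 7·(2)) = 3·(28) - (-2)·(-8) + (2)·(-14) = 40.
  So p(λ) = λ³ - 14λ² + 53λ - 40.
Step 2 — look for an integer root (rational root theorem: any rational root is an integer divisor of 40). Testing λ = 1:
  p(1) = 1 - 14 + 53 - 40 = 0  ✓
  Dividing out (λ - 1): p(λ) = (λ - 1)(λ² - 13λ + 40).
Step 3 — remaining eigenvalues from the quadratic λ² - 13λ + 40 = 0:
  Δ = 13² - 4·40 = 169 - 160 = 9,  λ = (13 ± √9)/2 = (13 ± 3)/2 = 8 or 5.
  Sorted: λ_1 = 8,  λ_2 = 5,  λ_3 = 1  (check: sum = 14 = tr ✓).

Step 4 — unit eigenvector for λ_1 = 8: v spans the null space of (Sigma - λ_1 I), whose rows are
  r_1 = (-5, -2, 2),  r_2 = (-2, -1, 0),  r_3 = (2, 0, -4).
  v is orthogonal to every row, so take v ∝ r_1 × r_2 = ((-2)·(0) - (2)·(-1), (2)·(-2) - (-5)·(0), (-5)·(-1) - (-2)·(-2)) = (2, -4, 1).
  Let u = (2, -4, 1).
  ||u|| = √((2)² + (-4)² + (1)²) = √(21) ≈ 4.5826,  v_1 = u/||u|| ≈ (0.4364, -0.8729, 0.2182) (||v_1|| = 1).

λ_1 = 8,  λ_2 = 5,  λ_3 = 1;  v_1 ≈ (0.4364, -0.8729, 0.2182)


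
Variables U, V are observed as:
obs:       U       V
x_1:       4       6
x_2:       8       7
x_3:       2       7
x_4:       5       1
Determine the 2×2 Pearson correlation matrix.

Step 1 — column means:
  mean(U) = (4 + 8 + 2 + 5) / 4 = 19/4 = 4.75
  mean(V) = (6 + 7 + 7 + 1) / 4 = 21/4 = 5.25

Step 2 — sample variances and covariances s[i,j] = (1/(n-1)) · Σ_k (x_{k,i} - mean_i) · (x_{k,j} - mean_j), with n-1 = 3:
  s[U,U] = ((-0.75)·(-0.75) + (3.25)·(3.25) + (-2.75)·(-2.75) + (0.25)·(0.25)) / 3 = 18.75/3 = 6.25
  s[U,V] = ((-0.75)·(0.75) + (3.25)·(1.75) + (-2.75)·(1.75) + (0.25)·(-4.25)) / 3 = -0.75/3 = -0.25
  s[V,V] = ((0.75)·(0.75) + (1.75)·(1.75) + (1.75)·(1.75) + (-4.25)·(-4.25)) / 3 = 24.75/3 = 8.25
  Sample standard deviations s_i = √(s[i,i]):
  s(U) = √(6.25) = 2.5
  s(V) = √(8.25) = 2.8723

Step 3 — r_{ij} = s_{ij} / (s_i · s_j):
  r[U,U] = 1 (diagonal).
  r[U,V] = -0.25 / (2.5 · 2.8723) = -0.25 / 7.1807 = -0.0348
  r[V,V] = 1 (diagonal).

R is symmetric with unit diagonal. Assembling:

R = [[1, -0.0348],
 [-0.0348, 1]]


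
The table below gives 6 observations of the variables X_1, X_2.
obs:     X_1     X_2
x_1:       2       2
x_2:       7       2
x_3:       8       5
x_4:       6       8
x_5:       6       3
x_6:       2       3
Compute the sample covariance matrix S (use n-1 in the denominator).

Step 1 — column means:
  mean(X_1) = (2 + 7 + 8 + 6 + 6 + 2) / 6 = 31/6 = 5.1667
  mean(X_2) = (2 + 2 + 5 + 8 + 3 + 3) / 6 = 23/6 = 3.8333

Step 2 — sample covariance S[i,j] = (1/(n-1)) · Σ_k (x_{k,i} - mean_i) · (x_{k,j} - mean_j), with n-1 = 5.
  S[X_1,X_1] = ((-3.1667)·(-3.1667) + (1.8333)·(1.8333) + (2.8333)·(2.8333) + (0.8333)·(0.8333) + (0.8333)·(0.8333) + (-3.1667)·(-3.1667)) / 5 = 32.8333/5 = 6.5667
  S[X_1,X_2] = ((-3.1667)·(-1.8333) + (1.8333)·(-1.8333) + (2.8333)·(1.1667) + (0.8333)·(4.1667) + (0.8333)·(-0.8333) + (-3.1667)·(-0.8333)) / 5 = 11.1667/5 = 2.2333
  S[X_2,X_2] = ((-1.8333)·(-1.8333) + (-1.8333)·(-1.8333) + (1.1667)·(1.1667) + (4.1667)·(4.1667) + (-0.8333)·(-0.8333) + (-0.8333)·(-0.8333)) / 5 = 26.8333/5 = 5.3667

S is symmetric (S[j,i] = S[i,j]). Assembling:

S = [[6.5667, 2.2333],
 [2.2333, 5.3667]]


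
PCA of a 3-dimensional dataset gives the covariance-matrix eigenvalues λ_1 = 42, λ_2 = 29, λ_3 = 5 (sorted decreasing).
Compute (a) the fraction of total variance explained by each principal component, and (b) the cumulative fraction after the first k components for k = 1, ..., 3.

Step 1 — total variance = trace(Sigma) = Σ λ_i = 42 + 29 + 5 = 76.

Step 2 — fraction explained by component i = λ_i / Σ λ:
  PC1: 42/76 = 0.5526
  PC2: 29/76 = 0.3816
  PC3: 5/76 = 0.0658

Step 3 — cumulative fraction after k components = (λ_1 + ... + λ_k) / Σ λ:
  k = 1: 42/76 = 0.5526
  k = 2: (42 + 29)/76 = 71/76 = 0.9342
  k = 3: (42 + 29 + 5)/76 = 76/76 = 1

Summary (fraction, with percent):

explained: PC1 0.5526 (55.26%), PC2 0.3816 (38.16%), PC3 0.0658 (6.58%);  cumulative: 0.5526, 0.9342, 1


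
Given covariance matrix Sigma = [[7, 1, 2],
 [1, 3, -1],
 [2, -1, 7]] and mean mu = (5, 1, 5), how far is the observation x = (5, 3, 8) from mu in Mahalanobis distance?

Step 1 — centre the observation: (x - mu) = (0, 2, 3).

Step 2 — invert Sigma (cofactor / det for 3×3, or solve directly):
  Sigma^{-1} = [[0.1709, -0.0769, -0.0598],
 [-0.0769, 0.3846, 0.0769],
 [-0.0598, 0.0769, 0.1709]].

Step 3 — form the quadratic (x - mu)^T · Sigma^{-1} · (x - mu):
  Sigma^{-1} · (x - mu) = (-0.3333, 1, 0.6667).
  (x - mu)^T · [Sigma^{-1} · (x - mu)] = (0)·(-0.3333) + (2)·(1) + (3)·(0.6667) = 4.

Step 4 — take square root: d = √(4) ≈ 2.

d(x, mu) = √(4) ≈ 2


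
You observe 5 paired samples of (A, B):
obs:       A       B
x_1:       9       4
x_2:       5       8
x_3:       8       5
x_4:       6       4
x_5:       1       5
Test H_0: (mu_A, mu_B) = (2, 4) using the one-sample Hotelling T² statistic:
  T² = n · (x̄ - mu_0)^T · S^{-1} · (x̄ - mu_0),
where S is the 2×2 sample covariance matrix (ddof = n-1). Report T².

Step 1 — sample mean vector:
  mean(A) = (9 + 5 + 8 + 6 + 1) / 5 = 29/5 = 5.8
  mean(B) = (4 + 8 + 5 + 4 + 5) / 5 = 26/5 = 5.2
  x̄ = (5.8, 5.2),  deviation x̄ - mu_0 = (5.8, 5.2) - (2, 4) = (3.8, 1.2).

Step 2 — sample covariance matrix, S[i,j] = (1/(n-1)) · Σ_k (x_{k,i} - mean_i) · (x_{k,j} - mean_j), divisor n-1 = 4:
  S[A,A] = ((3.2)·(3.2) + (-0.8)·(-0.8) + (2.2)·(2.2) + (0.2)·(0.2) + (-4.8)·(-4.8)) / 4 = 38.8/4 = 9.7
  S[A,B] = ((3.2)·(-1.2) + (-0.8)·(2.8) + (2.2)·(-0.2) + (0.2)·(-1.2) + (-4.8)·(-0.2)) / 4 = -5.8/4 = -1.45
  S[B,B] = ((-1.2)·(-1.2) + (2.8)·(2.8) + (-0.2)·(-0.2) + (-1.2)·(-1.2) + (-0.2)·(-0.2)) / 4 = 10.8/4 = 2.7
  S = [[9.7, -1.45],
 [-1.45, 2.7]].

Step 3 — invert S. det(S) = 9.7·2.7 - (-1.45)² = 24.0875.
  S^{-1} = (1/det) · [[d, -b], [-b, a]] = [[0.1121, 0.0602],
 [0.0602, 0.4027]].

Step 4 — quadratic form (x̄ - mu_0)^T · S^{-1} · (x̄ - mu_0):
  S^{-1} · (x̄ - mu_0) = (0.4982, 0.712),
  (x̄ - mu_0)^T · [...] = (3.8)·(0.4982) + (1.2)·(0.712) = 2.7475.

Step 5 — scale by n: T² = 5 · 2.7475 = 13.7374.

T² ≈ 13.7374


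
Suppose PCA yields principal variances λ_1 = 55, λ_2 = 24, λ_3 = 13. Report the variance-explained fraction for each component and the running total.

Step 1 — total variance = trace(Sigma) = Σ λ_i = 55 + 24 + 13 = 92.

Step 2 — fraction explained by component i = λ_i / Σ λ:
  PC1: 55/92 = 0.5978
  PC2: 24/92 = 0.2609
  PC3: 13/92 = 0.1413

Step 3 — cumulative fraction after k components = (λ_1 + ... + λ_k) / Σ λ:
  k = 1: 55/92 = 0.5978
  k = 2: (55 + 24)/92 = 79/92 = 0.8587
  k = 3: (55 + 24 + 13)/92 = 92/92 = 1

Summary (fraction, with percent):

explained: PC1 0.5978 (59.78%), PC2 0.2609 (26.09%), PC3 0.1413 (14.13%);  cumulative: 0.5978, 0.8587, 1


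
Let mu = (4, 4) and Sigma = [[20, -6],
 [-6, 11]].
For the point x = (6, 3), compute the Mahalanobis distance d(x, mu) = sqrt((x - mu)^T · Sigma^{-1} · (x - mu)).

Step 1 — centre the observation: (x - mu) = (2, -1).

Step 2 — invert Sigma. det(Sigma) = 20·11 - (-6)² = 184.
  Sigma^{-1} = (1/det) · [[d, -b], [-b, a]] = [[0.0598, 0.0326],
 [0.0326, 0.1087]].

Step 3 — form the quadratic (x - mu)^T · Sigma^{-1} · (x - mu):
  Sigma^{-1} · (x - mu) = (0.087, -0.0435).
  (x - mu)^T · [Sigma^{-1} · (x - mu)] = (2)·(0.087) + (-1)·(-0.0435) = 0.2174.

Step 4 — take square root: d = √(0.2174) ≈ 0.4663.

d(x, mu) = √(0.2174) ≈ 0.4663


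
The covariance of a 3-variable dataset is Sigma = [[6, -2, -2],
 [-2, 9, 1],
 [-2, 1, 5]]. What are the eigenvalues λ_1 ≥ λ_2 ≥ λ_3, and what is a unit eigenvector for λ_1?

Step 1 — characteristic polynomial p(λ) = det(λI - Sigma) = λ³ - tr·λ² + c_1·λ - det, where tr = trace, c_1 = sum of the principal 2×2 minors, det = det(Sigma):
  tr = 6 + 9 + 5 = 20,
  c_1 = (6·9 - (-2)²) + (6·5 - (-2)²) + (9·5 - (1)²) = 50 + 26 + 44 = 120,
  det = 6·(9·5 - (1)²) - (-2)·((-2)·5 - (1)·(-2)) + (-2)·((-2)·(1) - 9·(-2)) = 6·(44) - (-2)·(-8) + (-2)·(16) = 216.
  So p(λ) = λ³ - 20λ² + 120λ - 216.
Step 2 — look for an integer root (rational root theorem: any rational root is an integer divisor of 216). Testing λ = 6:
  p(6) = 216 - 720 + 720 - 216 = 0  ✓
  Dividing out (λ - 6): p(λ) = (λ - 6)(λ² - 14λ + 36).
Step 3 — remaining eigenvalues from the quadratic λ² - 14λ + 36 = 0:
  Δ = 14² - 4·36 = 196 - 144 = 52,  λ = (14 ± √52)/2 = (14 ± 7.2111)/2 ≈ 10.6056 or 3.3944.
  Sorted: λ_1 = 10.6056,  λ_2 = 6,  λ_3 = 3.3944  (check: sum = 20 = tr ✓).

Step 4 — unit eigenvector for λ_1 ≈ 10.6056: v spans the null space of (Sigma - λ_1 I), whose rows are
  r_1 = (-4.6056, -2, -2),  r_2 = (-2, -1.6056, 1),  r_3 = (-2, 1, -5.6056).
  v is orthogonal to every row, so take v ∝ r_1 × r_2 = ((-2)·(1) - (-2)·(-1.6056), (-2)·(-2) - (-4.6056)·(1), (-4.6056)·(-1.6056) - (-2)·(-2)) ≈ (-5.2111, 8.6056, 3.3944).
  Rescale (multiply by -1 so the first nonzero entry is positive): u = (5.2111, -8.6056, -3.3944).
  ||u|| = √((5.2111)² + (-8.6056)² + (-3.3944)²) = √(112.7334) ≈ 10.6176,  v_1 = u/||u|| ≈ (0.4908, -0.8105, -0.3197) (||v_1|| = 1).

λ_1 = 10.6056,  λ_2 = 6,  λ_3 = 3.3944;  v_1 ≈ (0.4908, -0.8105, -0.3197)


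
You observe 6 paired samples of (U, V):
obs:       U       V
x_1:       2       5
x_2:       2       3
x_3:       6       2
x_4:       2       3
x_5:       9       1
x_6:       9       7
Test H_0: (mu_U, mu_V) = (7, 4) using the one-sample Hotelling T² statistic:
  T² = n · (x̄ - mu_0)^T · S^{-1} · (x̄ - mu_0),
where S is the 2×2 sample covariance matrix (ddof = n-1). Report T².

Step 1 — sample mean vector:
  mean(U) = (2 + 2 + 6 + 2 + 9 + 9) / 6 = 30/6 = 5
  mean(V) = (5 + 3 + 2 + 3 + 1 + 7) / 6 = 21/6 = 3.5
  x̄ = (5, 3.5),  deviation x̄ - mu_0 = (5, 3.5) - (7, 4) = (-2, -0.5).

Step 2 — sample covariance matrix, S[i,j] = (1/(n-1)) · Σ_k (x_{k,i} - mean_i) · (x_{k,j} - mean_j), divisor n-1 = 5:
  S[U,U] = ((-3)·(-3) + (-3)·(-3) + (1)·(1) + (-3)·(-3) + (4)·(4) + (4)·(4)) / 5 = 60/5 = 12
  S[U,V] = ((-3)·(1.5) + (-3)·(-0.5) + (1)·(-1.5) + (-3)·(-0.5) + (4)·(-2.5) + (4)·(3.5)) / 5 = 1/5 = 0.2
  S[V,V] = ((1.5)·(1.5) + (-0.5)·(-0.5) + (-1.5)·(-1.5) + (-0.5)·(-0.5) + (-2.5)·(-2.5) + (3.5)·(3.5)) / 5 = 23.5/5 = 4.7
  S = [[12, 0.2],
 [0.2, 4.7]].

Step 3 — invert S. det(S) = 12·4.7 - (0.2)² = 56.36.
  S^{-1} = (1/det) · [[d, -b], [-b, a]] = [[0.0834, -0.0035],
 [-0.0035, 0.2129]].

Step 4 — quadratic form (x̄ - mu_0)^T · S^{-1} · (x̄ - mu_0):
  S^{-1} · (x̄ - mu_0) = (-0.165, -0.0994),
  (x̄ - mu_0)^T · [...] = (-2)·(-0.165) + (-0.5)·(-0.0994) = 0.3797.

Step 5 — scale by n: T² = 6 · 0.3797 = 2.2782.

T² ≈ 2.2782


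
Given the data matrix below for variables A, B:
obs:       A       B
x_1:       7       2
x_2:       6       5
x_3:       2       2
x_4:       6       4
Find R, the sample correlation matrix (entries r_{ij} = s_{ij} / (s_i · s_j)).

Step 1 — column means:
  mean(A) = (7 + 6 + 2 + 6) / 4 = 21/4 = 5.25
  mean(B) = (2 + 5 + 2 + 4) / 4 = 13/4 = 3.25

Step 2 — sample variances and covariances s[i,j] = (1/(n-1)) · Σ_k (x_{k,i} - mean_i) · (x_{k,j} - mean_j), with n-1 = 3:
  s[A,A] = ((1.75)·(1.75) + (0.75)·(0.75) + (-3.25)·(-3.25) + (0.75)·(0.75)) / 3 = 14.75/3 = 4.9167
  s[A,B] = ((1.75)·(-1.25) + (0.75)·(1.75) + (-3.25)·(-1.25) + (0.75)·(0.75)) / 3 = 3.75/3 = 1.25
  s[B,B] = ((-1.25)·(-1.25) + (1.75)·(1.75) + (-1.25)·(-1.25) + (0.75)·(0.75)) / 3 = 6.75/3 = 2.25
  Sample standard deviations s_i = √(s[i,i]):
  s(A) = √(4.9167) = 2.2174
  s(B) = √(2.25) = 1.5

Step 3 — r_{ij} = s_{ij} / (s_i · s_j):
  r[A,A] = 1 (diagonal).
  r[A,B] = 1.25 / (2.2174 · 1.5) = 1.25 / 3.326 = 0.3758
  r[B,B] = 1 (diagonal).

R is symmetric with unit diagonal. Assembling:

R = [[1, 0.3758],
 [0.3758, 1]]


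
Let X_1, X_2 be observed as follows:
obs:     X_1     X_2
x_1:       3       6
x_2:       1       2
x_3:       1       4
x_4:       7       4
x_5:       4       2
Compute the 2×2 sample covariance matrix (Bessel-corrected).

Step 1 — column means:
  mean(X_1) = (3 + 1 + 1 + 7 + 4) / 5 = 16/5 = 3.2
  mean(X_2) = (6 + 2 + 4 + 4 + 2) / 5 = 18/5 = 3.6

Step 2 — sample covariance S[i,j] = (1/(n-1)) · Σ_k (x_{k,i} - mean_i) · (x_{k,j} - mean_j), with n-1 = 4.
  S[X_1,X_1] = ((-0.2)·(-0.2) + (-2.2)·(-2.2) + (-2.2)·(-2.2) + (3.8)·(3.8) + (0.8)·(0.8)) / 4 = 24.8/4 = 6.2
  S[X_1,X_2] = ((-0.2)·(2.4) + (-2.2)·(-1.6) + (-2.2)·(0.4) + (3.8)·(0.4) + (0.8)·(-1.6)) / 4 = 2.4/4 = 0.6
  S[X_2,X_2] = ((2.4)·(2.4) + (-1.6)·(-1.6) + (0.4)·(0.4) + (0.4)·(0.4) + (-1.6)·(-1.6)) / 4 = 11.2/4 = 2.8

S is symmetric (S[j,i] = S[i,j]). Assembling:

S = [[6.2, 0.6],
 [0.6, 2.8]]


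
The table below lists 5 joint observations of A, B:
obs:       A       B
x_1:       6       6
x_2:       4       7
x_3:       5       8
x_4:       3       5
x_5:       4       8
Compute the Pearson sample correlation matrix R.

Step 1 — column means:
  mean(A) = (6 + 4 + 5 + 3 + 4) / 5 = 22/5 = 4.4
  mean(B) = (6 + 7 + 8 + 5 + 8) / 5 = 34/5 = 6.8

Step 2 — sample variances and covariances s[i,j] = (1/(n-1)) · Σ_k (x_{k,i} - mean_i) · (x_{k,j} - mean_j), with n-1 = 4:
  s[A,A] = ((1.6)·(1.6) + (-0.4)·(-0.4) + (0.6)·(0.6) + (-1.4)·(-1.4) + (-0.4)·(-0.4)) / 4 = 5.2/4 = 1.3
  s[A,B] = ((1.6)·(-0.8) + (-0.4)·(0.2) + (0.6)·(1.2) + (-1.4)·(-1.8) + (-0.4)·(1.2)) / 4 = 1.4/4 = 0.35
  s[B,B] = ((-0.8)·(-0.8) + (0.2)·(0.2) + (1.2)·(1.2) + (-1.8)·(-1.8) + (1.2)·(1.2)) / 4 = 6.8/4 = 1.7
  Sample standard deviations s_i = √(s[i,i]):
  s(A) = √(1.3) = 1.1402
  s(B) = √(1.7) = 1.3038

Step 3 — r_{ij} = s_{ij} / (s_i · s_j):
  r[A,A] = 1 (diagonal).
  r[A,B] = 0.35 / (1.1402 · 1.3038) = 0.35 / 1.4866 = 0.2354
  r[B,B] = 1 (diagonal).

R is symmetric with unit diagonal. Assembling:

R = [[1, 0.2354],
 [0.2354, 1]]


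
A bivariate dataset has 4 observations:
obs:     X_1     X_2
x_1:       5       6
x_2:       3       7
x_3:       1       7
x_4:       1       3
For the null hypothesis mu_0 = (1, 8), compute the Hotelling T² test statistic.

Step 1 — sample mean vector:
  mean(X_1) = (5 + 3 + 1 + 1) / 4 = 10/4 = 2.5
  mean(X_2) = (6 + 7 + 7 + 3) / 4 = 23/4 = 5.75
  x̄ = (2.5, 5.75),  deviation x̄ - mu_0 = (2.5, 5.75) - (1, 8) = (1.5, -2.25).

Step 2 — sample covariance matrix, S[i,j] = (1/(n-1)) · Σ_k (x_{k,i} - mean_i) · (x_{k,j} - mean_j), divisor n-1 = 3:
  S[X_1,X_1] = ((2.5)·(2.5) + (0.5)·(0.5) + (-1.5)·(-1.5) + (-1.5)·(-1.5)) / 3 = 11/3 = 3.6667
  S[X_1,X_2] = ((2.5)·(0.25) + (0.5)·(1.25) + (-1.5)·(1.25) + (-1.5)·(-2.75)) / 3 = 3.5/3 = 1.1667
  S[X_2,X_2] = ((0.25)·(0.25) + (1.25)·(1.25) + (1.25)·(1.25) + (-2.75)·(-2.75)) / 3 = 10.75/3 = 3.5833
  S = [[3.6667, 1.1667],
 [1.1667, 3.5833]].

Step 3 — invert S. det(S) = 3.6667·3.5833 - (1.1667)² = 11.7778.
  S^{-1} = (1/det) · [[d, -b], [-b, a]] = [[0.3042, -0.0991],
 [-0.0991, 0.3113]].

Step 4 — quadratic form (x̄ - mu_0)^T · S^{-1} · (x̄ - mu_0):
  S^{-1} · (x̄ - mu_0) = (0.6792, -0.8491),
  (x̄ - mu_0)^T · [...] = (1.5)·(0.6792) + (-2.25)·(-0.8491) = 2.9292.

Step 5 — scale by n: T² = 4 · 2.9292 = 11.717.

T² ≈ 11.717


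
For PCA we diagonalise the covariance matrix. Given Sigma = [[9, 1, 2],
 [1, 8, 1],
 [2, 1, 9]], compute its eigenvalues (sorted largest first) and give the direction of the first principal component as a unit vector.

Step 1 — characteristic polynomial p(λ) = det(λI - Sigma) = λ³ - tr·λ² + c_1·λ - det, where tr = trace, c_1 = sum of the principal 2×2 minors, det = det(Sigma):
  tr = 9 + 8 + 9 = 26,
  c_1 = (9·8 - (1)²) + (9·9 - (2)²) + (8·9 - (1)²) = 71 + 77 + 71 = 219,
  det = 9·(8·9 - (1)²) - (1)·((1)·9 - (1)·(2)) + (2)·((1)·(1) - 8·(2)) = 9·(71) - (1)·(7) + (2)·(-15) = 602.
  So p(λ) = λ³ - 26λ² + 219λ - 602.
Step 2 — look for an integer root (rational root theorem: any rational root is an integer divisor of 602). Testing λ = 7:
  p(7) = 343 - 1274 + 1533 - 602 = 0  ✓
  Dividing out (λ - 7): p(λ) = (λ - 7)(λ² - 19λ + 86).
Step 3 — remaining eigenvalues from the quadratic λ² - 19λ + 86 = 0:
  Δ = 19² - 4·86 = 361 - 344 = 17,  λ = (19 ± √17)/2 = (19 ± 4.1231)/2 ≈ 11.5616 or 7.4384.
  Sorted: λ_1 = 11.5616,  λ_2 = 7.4384,  λ_3 = 7  (check: sum = 26 = tr ✓).

Step 4 — unit eigenvector for λ_1 ≈ 11.5616: v spans the null space of (Sigma - λ_1 I), whose rows are
  r_1 = (-2.5616, 1, 2),  r_2 = (1, -3.5616, 1),  r_3 = (2, 1, -2.5616).
  v is orthogonal to every row, so take v ∝ r_1 × r_2 = ((1)·(1) - (2)·(-3.5616), (2)·(1) - (-2.5616)·(1), (-2.5616)·(-3.5616) - (1)·(1)) ≈ (8.1231, 4.5616, 8.1231).
  Let u = (8.1231, 4.5616, 8.1231).
  ||u|| = √((8.1231)² + (4.5616)² + (8.1231)²) = √(152.7775) ≈ 12.3603,  v_1 = u/||u|| ≈ (0.6572, 0.369, 0.6572) (||v_1|| = 1).

λ_1 = 11.5616,  λ_2 = 7.4384,  λ_3 = 7;  v_1 ≈ (0.6572, 0.369, 0.6572)


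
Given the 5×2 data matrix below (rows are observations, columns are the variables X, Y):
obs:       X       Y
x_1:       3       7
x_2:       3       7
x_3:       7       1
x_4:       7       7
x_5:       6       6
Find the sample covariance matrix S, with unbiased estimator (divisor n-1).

Step 1 — column means:
  mean(X) = (3 + 3 + 7 + 7 + 6) / 5 = 26/5 = 5.2
  mean(Y) = (7 + 7 + 1 + 7 + 6) / 5 = 28/5 = 5.6

Step 2 — sample covariance S[i,j] = (1/(n-1)) · Σ_k (x_{k,i} - mean_i) · (x_{k,j} - mean_j), with n-1 = 4.
  S[X,X] = ((-2.2)·(-2.2) + (-2.2)·(-2.2) + (1.8)·(1.8) + (1.8)·(1.8) + (0.8)·(0.8)) / 4 = 16.8/4 = 4.2
  S[X,Y] = ((-2.2)·(1.4) + (-2.2)·(1.4) + (1.8)·(-4.6) + (1.8)·(1.4) + (0.8)·(0.4)) / 4 = -11.6/4 = -2.9
  S[Y,Y] = ((1.4)·(1.4) + (1.4)·(1.4) + (-4.6)·(-4.6) + (1.4)·(1.4) + (0.4)·(0.4)) / 4 = 27.2/4 = 6.8

S is symmetric (S[j,i] = S[i,j]). Assembling:

S = [[4.2, -2.9],
 [-2.9, 6.8]]


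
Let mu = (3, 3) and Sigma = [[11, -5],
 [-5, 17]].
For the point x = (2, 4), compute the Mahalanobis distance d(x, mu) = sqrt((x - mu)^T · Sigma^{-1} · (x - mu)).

Step 1 — centre the observation: (x - mu) = (-1, 1).

Step 2 — invert Sigma. det(Sigma) = 11·17 - (-5)² = 162.
  Sigma^{-1} = (1/det) · [[d, -b], [-b, a]] = [[0.1049, 0.0309],
 [0.0309, 0.0679]].

Step 3 — form the quadratic (x - mu)^T · Sigma^{-1} · (x - mu):
  Sigma^{-1} · (x - mu) = (-0.0741, 0.037).
  (x - mu)^T · [Sigma^{-1} · (x - mu)] = (-1)·(-0.0741) + (1)·(0.037) = 0.1111.

Step 4 — take square root: d = √(0.1111) ≈ 0.3333.

d(x, mu) = √(0.1111) ≈ 0.3333


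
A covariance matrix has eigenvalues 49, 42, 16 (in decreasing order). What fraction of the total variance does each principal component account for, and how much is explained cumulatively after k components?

Step 1 — total variance = trace(Sigma) = Σ λ_i = 49 + 42 + 16 = 107.

Step 2 — fraction explained by component i = λ_i / Σ λ:
  PC1: 49/107 = 0.4579
  PC2: 42/107 = 0.3925
  PC3: 16/107 = 0.1495

Step 3 — cumulative fraction after k components = (λ_1 + ... + λ_k) / Σ λ:
  k = 1: 49/107 = 0.4579
  k = 2: (49 + 42)/107 = 91/107 = 0.8505
  k = 3: (49 + 42 + 16)/107 = 107/107 = 1

Summary (fraction, with percent):

explained: PC1 0.4579 (45.79%), PC2 0.3925 (39.25%), PC3 0.1495 (14.95%);  cumulative: 0.4579, 0.8505, 1


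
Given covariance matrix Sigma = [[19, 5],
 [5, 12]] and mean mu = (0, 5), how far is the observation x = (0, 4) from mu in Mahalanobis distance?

Step 1 — centre the observation: (x - mu) = (0, -1).

Step 2 — invert Sigma. det(Sigma) = 19·12 - (5)² = 203.
  Sigma^{-1} = (1/det) · [[d, -b], [-b, a]] = [[0.0591, -0.0246],
 [-0.0246, 0.0936]].

Step 3 — form the quadratic (x - mu)^T · Sigma^{-1} · (x - mu):
  Sigma^{-1} · (x - mu) = (0.0246, -0.0936).
  (x - mu)^T · [Sigma^{-1} · (x - mu)] = (0)·(0.0246) + (-1)·(-0.0936) = 0.0936.

Step 4 — take square root: d = √(0.0936) ≈ 0.3059.

d(x, mu) = √(0.0936) ≈ 0.3059


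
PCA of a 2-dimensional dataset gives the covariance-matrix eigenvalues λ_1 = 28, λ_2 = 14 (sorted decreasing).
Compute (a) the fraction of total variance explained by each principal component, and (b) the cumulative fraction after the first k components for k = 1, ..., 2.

Step 1 — total variance = trace(Sigma) = Σ λ_i = 28 + 14 = 42.

Step 2 — fraction explained by component i = λ_i / Σ λ:
  PC1: 28/42 = 0.6667
  PC2: 14/42 = 0.3333

Step 3 — cumulative fraction after k components = (λ_1 + ... + λ_k) / Σ λ:
  k = 1: 28/42 = 0.6667
  k = 2: (28 + 14)/42 = 42/42 = 1

Summary (fraction, with percent):

explained: PC1 0.6667 (66.67%), PC2 0.3333 (33.33%);  cumulative: 0.6667, 1


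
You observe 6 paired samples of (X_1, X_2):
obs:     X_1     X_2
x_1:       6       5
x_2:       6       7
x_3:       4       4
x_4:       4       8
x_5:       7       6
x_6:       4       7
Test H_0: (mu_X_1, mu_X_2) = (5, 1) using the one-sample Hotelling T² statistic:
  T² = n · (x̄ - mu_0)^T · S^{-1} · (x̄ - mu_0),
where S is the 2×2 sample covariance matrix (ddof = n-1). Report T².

Step 1 — sample mean vector:
  mean(X_1) = (6 + 6 + 4 + 4 + 7 + 4) / 6 = 31/6 = 5.1667
  mean(X_2) = (5 + 7 + 4 + 8 + 6 + 7) / 6 = 37/6 = 6.1667
  x̄ = (5.1667, 6.1667),  deviation x̄ - mu_0 = (5.1667, 6.1667) - (5, 1) = (0.1667, 5.1667).

Step 2 — sample covariance matrix, S[i,j] = (1/(n-1)) · Σ_k (x_{k,i} - mean_i) · (x_{k,j} - mean_j), divisor n-1 = 5:
  S[X_1,X_1] = ((0.8333)·(0.8333) + (0.8333)·(0.8333) + (-1.1667)·(-1.1667) + (-1.1667)·(-1.1667) + (1.8333)·(1.8333) + (-1.1667)·(-1.1667)) / 5 = 8.8333/5 = 1.7667
  S[X_1,X_2] = ((0.8333)·(-1.1667) + (0.8333)·(0.8333) + (-1.1667)·(-2.1667) + (-1.1667)·(1.8333) + (1.8333)·(-0.1667) + (-1.1667)·(0.8333)) / 5 = -1.1667/5 = -0.2333
  S[X_2,X_2] = ((-1.1667)·(-1.1667) + (0.8333)·(0.8333) + (-2.1667)·(-2.1667) + (1.8333)·(1.8333) + (-0.1667)·(-0.1667) + (0.8333)·(0.8333)) / 5 = 10.8333/5 = 2.1667
  S = [[1.7667, -0.2333],
 [-0.2333, 2.1667]].

Step 3 — invert S. det(S) = 1.7667·2.1667 - (-0.2333)² = 3.7733.
  S^{-1} = (1/det) · [[d, -b], [-b, a]] = [[0.5742, 0.0618],
 [0.0618, 0.4682]].

Step 4 — quadratic form (x̄ - mu_0)^T · S^{-1} · (x̄ - mu_0):
  S^{-1} · (x̄ - mu_0) = (0.4152, 2.4293),
  (x̄ - mu_0)^T · [...] = (0.1667)·(0.4152) + (5.1667)·(2.4293) = 12.6207.

Step 5 — scale by n: T² = 6 · 12.6207 = 75.7244.

T² ≈ 75.7244


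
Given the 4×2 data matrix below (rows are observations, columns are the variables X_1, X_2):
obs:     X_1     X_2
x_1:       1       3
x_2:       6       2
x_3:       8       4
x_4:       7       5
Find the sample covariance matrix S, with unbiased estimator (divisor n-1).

Step 1 — column means:
  mean(X_1) = (1 + 6 + 8 + 7) / 4 = 22/4 = 5.5
  mean(X_2) = (3 + 2 + 4 + 5) / 4 = 14/4 = 3.5

Step 2 — sample covariance S[i,j] = (1/(n-1)) · Σ_k (x_{k,i} - mean_i) · (x_{k,j} - mean_j), with n-1 = 3.
  S[X_1,X_1] = ((-4.5)·(-4.5) + (0.5)·(0.5) + (2.5)·(2.5) + (1.5)·(1.5)) / 3 = 29/3 = 9.6667
  S[X_1,X_2] = ((-4.5)·(-0.5) + (0.5)·(-1.5) + (2.5)·(0.5) + (1.5)·(1.5)) / 3 = 5/3 = 1.6667
  S[X_2,X_2] = ((-0.5)·(-0.5) + (-1.5)·(-1.5) + (0.5)·(0.5) + (1.5)·(1.5)) / 3 = 5/3 = 1.6667

S is symmetric (S[j,i] = S[i,j]). Assembling:

S = [[9.6667, 1.6667],
 [1.6667, 1.6667]]


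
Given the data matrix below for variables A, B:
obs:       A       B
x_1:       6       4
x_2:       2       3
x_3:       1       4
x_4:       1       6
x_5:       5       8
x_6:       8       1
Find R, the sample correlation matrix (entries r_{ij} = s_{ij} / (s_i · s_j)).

Step 1 — column means:
  mean(A) = (6 + 2 + 1 + 1 + 5 + 8) / 6 = 23/6 = 3.8333
  mean(B) = (4 + 3 + 4 + 6 + 8 + 1) / 6 = 26/6 = 4.3333

Step 2 — sample variances and covariances s[i,j] = (1/(n-1)) · Σ_k (x_{k,i} - mean_i) · (x_{k,j} - mean_j), with n-1 = 5:
  s[A,A] = ((2.1667)·(2.1667) + (-1.8333)·(-1.8333) + (-2.8333)·(-2.8333) + (-2.8333)·(-2.8333) + (1.1667)·(1.1667) + (4.1667)·(4.1667)) / 5 = 42.8333/5 = 8.5667
  s[A,B] = ((2.1667)·(-0.3333) + (-1.8333)·(-1.3333) + (-2.8333)·(-0.3333) + (-2.8333)·(1.6667) + (1.1667)·(3.6667) + (4.1667)·(-3.3333)) / 5 = -11.6667/5 = -2.3333
  s[B,B] = ((-0.3333)·(-0.3333) + (-1.3333)·(-1.3333) + (-0.3333)·(-0.3333) + (1.6667)·(1.6667) + (3.6667)·(3.6667) + (-3.3333)·(-3.3333)) / 5 = 29.3333/5 = 5.8667
  Sample standard deviations s_i = √(s[i,i]):
  s(A) = √(8.5667) = 2.9269
  s(B) = √(5.8667) = 2.4221

Step 3 — r_{ij} = s_{ij} / (s_i · s_j):
  r[A,A] = 1 (diagonal).
  r[A,B] = -2.3333 / (2.9269 · 2.4221) = -2.3333 / 7.0893 = -0.3291
  r[B,B] = 1 (diagonal).

R is symmetric with unit diagonal. Assembling:

R = [[1, -0.3291],
 [-0.3291, 1]]


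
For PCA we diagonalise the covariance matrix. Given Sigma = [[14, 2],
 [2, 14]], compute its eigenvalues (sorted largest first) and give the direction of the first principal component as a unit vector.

Step 1 — characteristic polynomial of 2×2 Sigma:
  det(Sigma - λI) = λ² - trace · λ + det = 0.
  trace = 14 + 14 = 28, det = 14·14 - (2)² = 192.
Step 2 — discriminant:
  Δ = trace² - 4·det = 784 - 768 = 16.
Step 3 — eigenvalues:
  λ = (trace ± √Δ)/2 = (28 ± 4)/2,
  λ_1 = 16,  λ_2 = 12.

Step 4 — unit eigenvector for λ_1: solve (Sigma - λ_1 I)v = 0. First row:
  (14 - 16)·v_x + (2)·v_y = 0, i.e. (-2)·v_x + (2)·v_y = 0,
  so v ∝ (b, λ_1 - a) = (2, 2) = u.
  ||u|| = √((2)² + (2)²) = √(8) ≈ 2.8284,
  v_1 = u/||u|| ≈ (0.7071, 0.7071) (||v_1|| = 1).

λ_1 = 16,  λ_2 = 12;  v_1 ≈ (0.7071, 0.7071)


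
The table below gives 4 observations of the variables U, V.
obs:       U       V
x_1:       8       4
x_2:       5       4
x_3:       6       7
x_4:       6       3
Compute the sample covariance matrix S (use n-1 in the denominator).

Step 1 — column means:
  mean(U) = (8 + 5 + 6 + 6) / 4 = 25/4 = 6.25
  mean(V) = (4 + 4 + 7 + 3) / 4 = 18/4 = 4.5

Step 2 — sample covariance S[i,j] = (1/(n-1)) · Σ_k (x_{k,i} - mean_i) · (x_{k,j} - mean_j), with n-1 = 3.
  S[U,U] = ((1.75)·(1.75) + (-1.25)·(-1.25) + (-0.25)·(-0.25) + (-0.25)·(-0.25)) / 3 = 4.75/3 = 1.5833
  S[U,V] = ((1.75)·(-0.5) + (-1.25)·(-0.5) + (-0.25)·(2.5) + (-0.25)·(-1.5)) / 3 = -0.5/3 = -0.1667
  S[V,V] = ((-0.5)·(-0.5) + (-0.5)·(-0.5) + (2.5)·(2.5) + (-1.5)·(-1.5)) / 3 = 9/3 = 3

S is symmetric (S[j,i] = S[i,j]). Assembling:

S = [[1.5833, -0.1667],
 [-0.1667, 3]]


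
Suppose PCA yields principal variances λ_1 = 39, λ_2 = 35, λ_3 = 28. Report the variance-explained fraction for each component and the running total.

Step 1 — total variance = trace(Sigma) = Σ λ_i = 39 + 35 + 28 = 102.

Step 2 — fraction explained by component i = λ_i / Σ λ:
  PC1: 39/102 = 0.3824
  PC2: 35/102 = 0.3431
  PC3: 28/102 = 0.2745

Step 3 — cumulative fraction after k components = (λ_1 + ... + λ_k) / Σ λ:
  k = 1: 39/102 = 0.3824
  k = 2: (39 + 35)/102 = 74/102 = 0.7255
  k = 3: (39 + 35 + 28)/102 = 102/102 = 1

Summary (fraction, with percent):

explained: PC1 0.3824 (38.24%), PC2 0.3431 (34.31%), PC3 0.2745 (27.45%);  cumulative: 0.3824, 0.7255, 1


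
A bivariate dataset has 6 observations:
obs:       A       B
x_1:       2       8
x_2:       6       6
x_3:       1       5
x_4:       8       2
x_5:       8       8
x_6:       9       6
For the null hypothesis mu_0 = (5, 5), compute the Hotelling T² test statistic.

Step 1 — sample mean vector:
  mean(A) = (2 + 6 + 1 + 8 + 8 + 9) / 6 = 34/6 = 5.6667
  mean(B) = (8 + 6 + 5 + 2 + 8 + 6) / 6 = 35/6 = 5.8333
  x̄ = (5.6667, 5.8333),  deviation x̄ - mu_0 = (5.6667, 5.8333) - (5, 5) = (0.6667, 0.8333).

Step 2 — sample covariance matrix, S[i,j] = (1/(n-1)) · Σ_k (x_{k,i} - mean_i) · (x_{k,j} - mean_j), divisor n-1 = 5:
  S[A,A] = ((-3.6667)·(-3.6667) + (0.3333)·(0.3333) + (-4.6667)·(-4.6667) + (2.3333)·(2.3333) + (2.3333)·(2.3333) + (3.3333)·(3.3333)) / 5 = 57.3333/5 = 11.4667
  S[A,B] = ((-3.6667)·(2.1667) + (0.3333)·(0.1667) + (-4.6667)·(-0.8333) + (2.3333)·(-3.8333) + (2.3333)·(2.1667) + (3.3333)·(0.1667)) / 5 = -7.3333/5 = -1.4667
  S[B,B] = ((2.1667)·(2.1667) + (0.1667)·(0.1667) + (-0.8333)·(-0.8333) + (-3.8333)·(-3.8333) + (2.1667)·(2.1667) + (0.1667)·(0.1667)) / 5 = 24.8333/5 = 4.9667
  S = [[11.4667, -1.4667],
 [-1.4667, 4.9667]].

Step 3 — invert S. det(S) = 11.4667·4.9667 - (-1.4667)² = 54.8.
  S^{-1} = (1/det) · [[d, -b], [-b, a]] = [[0.0906, 0.0268],
 [0.0268, 0.2092]].

Step 4 — quadratic form (x̄ - mu_0)^T · S^{-1} · (x̄ - mu_0):
  S^{-1} · (x̄ - mu_0) = (0.0827, 0.1922),
  (x̄ - mu_0)^T · [...] = (0.6667)·(0.0827) + (0.8333)·(0.1922) = 0.2153.

Step 5 — scale by n: T² = 6 · 0.2153 = 1.292.

T² ≈ 1.292


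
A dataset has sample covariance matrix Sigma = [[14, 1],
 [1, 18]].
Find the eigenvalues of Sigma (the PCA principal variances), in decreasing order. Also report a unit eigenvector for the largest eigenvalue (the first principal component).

Step 1 — characteristic polynomial of 2×2 Sigma:
  det(Sigma - λI) = λ² - trace · λ + det = 0.
  trace = 14 + 18 = 32, det = 14·18 - (1)² = 251.
Step 2 — discriminant:
  Δ = trace² - 4·det = 1024 - 1004 = 20.
Step 3 — eigenvalues:
  λ = (trace ± √Δ)/2 = (32 ± 4.4721)/2,
  λ_1 = 18.2361,  λ_2 = 13.7639.

Step 4 — unit eigenvector for λ_1: solve (Sigma - λ_1 I)v = 0. First row:
  (14 - 18.2361)·v_x + (1)·v_y = 0, i.e. (-4.2361)·v_x + (1)·v_y = 0,
  so v ∝ (b, λ_1 - a) = (1, 4.2361) = u.
  ||u|| = √((1)² + (4.2361)²) = √(18.9443) ≈ 4.3525,
  v_1 = u/||u|| ≈ (0.2298, 0.9732) (||v_1|| = 1).

λ_1 = 18.2361,  λ_2 = 13.7639;  v_1 ≈ (0.2298, 0.9732)


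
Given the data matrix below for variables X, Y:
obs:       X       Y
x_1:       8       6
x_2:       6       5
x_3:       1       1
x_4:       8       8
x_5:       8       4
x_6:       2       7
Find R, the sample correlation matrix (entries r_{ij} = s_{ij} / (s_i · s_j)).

Step 1 — column means:
  mean(X) = (8 + 6 + 1 + 8 + 8 + 2) / 6 = 33/6 = 5.5
  mean(Y) = (6 + 5 + 1 + 8 + 4 + 7) / 6 = 31/6 = 5.1667

Step 2 — sample variances and covariances s[i,j] = (1/(n-1)) · Σ_k (x_{k,i} - mean_i) · (x_{k,j} - mean_j), with n-1 = 5:
  s[X,X] = ((2.5)·(2.5) + (0.5)·(0.5) + (-4.5)·(-4.5) + (2.5)·(2.5) + (2.5)·(2.5) + (-3.5)·(-3.5)) / 5 = 51.5/5 = 10.3
  s[X,Y] = ((2.5)·(0.8333) + (0.5)·(-0.1667) + (-4.5)·(-4.1667) + (2.5)·(2.8333) + (2.5)·(-1.1667) + (-3.5)·(1.8333)) / 5 = 18.5/5 = 3.7
  s[Y,Y] = ((0.8333)·(0.8333) + (-0.1667)·(-0.1667) + (-4.1667)·(-4.1667) + (2.8333)·(2.8333) + (-1.1667)·(-1.1667) + (1.8333)·(1.8333)) / 5 = 30.8333/5 = 6.1667
  Sample standard deviations s_i = √(s[i,i]):
  s(X) = √(10.3) = 3.2094
  s(Y) = √(6.1667) = 2.4833

Step 3 — r_{ij} = s_{ij} / (s_i · s_j):
  r[X,X] = 1 (diagonal).
  r[X,Y] = 3.7 / (3.2094 · 2.4833) = 3.7 / 7.9697 = 0.4643
  r[Y,Y] = 1 (diagonal).

R is symmetric with unit diagonal. Assembling:

R = [[1, 0.4643],
 [0.4643, 1]]


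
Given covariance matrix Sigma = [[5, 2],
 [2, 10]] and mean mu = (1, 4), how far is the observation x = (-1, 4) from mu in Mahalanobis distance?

Step 1 — centre the observation: (x - mu) = (-2, 0).

Step 2 — invert Sigma. det(Sigma) = 5·10 - (2)² = 46.
  Sigma^{-1} = (1/det) · [[d, -b], [-b, a]] = [[0.2174, -0.0435],
 [-0.0435, 0.1087]].

Step 3 — form the quadratic (x - mu)^T · Sigma^{-1} · (x - mu):
  Sigma^{-1} · (x - mu) = (-0.4348, 0.087).
  (x - mu)^T · [Sigma^{-1} · (x - mu)] = (-2)·(-0.4348) + (0)·(0.087) = 0.8696.

Step 4 — take square root: d = √(0.8696) ≈ 0.9325.

d(x, mu) = √(0.8696) ≈ 0.9325


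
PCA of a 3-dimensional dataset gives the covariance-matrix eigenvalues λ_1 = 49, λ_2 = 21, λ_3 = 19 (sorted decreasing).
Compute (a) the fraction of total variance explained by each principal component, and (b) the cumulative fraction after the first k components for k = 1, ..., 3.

Step 1 — total variance = trace(Sigma) = Σ λ_i = 49 + 21 + 19 = 89.

Step 2 — fraction explained by component i = λ_i / Σ λ:
  PC1: 49/89 = 0.5506
  PC2: 21/89 = 0.236
  PC3: 19/89 = 0.2135

Step 3 — cumulative fraction after k components = (λ_1 + ... + λ_k) / Σ λ:
  k = 1: 49/89 = 0.5506
  k = 2: (49 + 21)/89 = 70/89 = 0.7865
  k = 3: (49 + 21 + 19)/89 = 89/89 = 1

Summary (fraction, with percent):

explained: PC1 0.5506 (55.06%), PC2 0.236 (23.6%), PC3 0.2135 (21.35%);  cumulative: 0.5506, 0.7865, 1


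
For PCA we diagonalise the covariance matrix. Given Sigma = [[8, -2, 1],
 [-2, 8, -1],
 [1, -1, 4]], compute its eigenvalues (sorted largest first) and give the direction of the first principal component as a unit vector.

Step 1 — characteristic polynomial p(λ) = det(λI - Sigma) = λ³ - tr·λ² + c_1·λ - det, where tr = trace, c_1 = sum of the principal 2×2 minors, det = det(Sigma):
  tr = 8 + 8 + 4 = 20,
  c_1 = (8·8 - (-2)²) + (8·4 - (1)²) + (8·4 - (-1)²) = 60 + 31 + 31 = 122,
  det = 8·(8·4 - (-1)²) - (-2)·((-2)·4 - (-1)·(1)) + (1)·((-2)·(-1) - 8·(1)) = 8·(31) - (-2)·(-7) + (1)·(-6) = 228.
  So p(λ) = λ³ - 20λ² + 122λ - 228.
Step 2 — look for an integer root (rational root theorem: any rational root is an integer divisor of 228). Testing λ = 6:
  p(6) = 216 - 720 + 732 - 228 = 0  ✓
  Dividing out (λ - 6): p(λ) = (λ - 6)(λ² - 14λ + 38).
Step 3 — remaining eigenvalues from the quadratic λ² - 14λ + 38 = 0:
  Δ = 14² - 4·38 = 196 - 152 = 44,  λ = (14 ± √44)/2 = (14 ± 6.6332)/2 ≈ 10.3166 or 3.6834.
  Sorted: λ_1 = 10.3166,  λ_2 = 6,  λ_3 = 3.6834  (check: sum = 20 = tr ✓).

Step 4 — unit eigenvector for λ_1 ≈ 10.3166: v spans the null space of (Sigma - λ_1 I), whose rows are
  r_1 = (-2.3166, -2, 1),  r_2 = (-2, -2.3166, -1),  r_3 = (1, -1, -6.3166).
  v is orthogonal to every row, so take v ∝ r_1 × r_2 = ((-2)·(-1) - (1)·(-2.3166), (1)·(-2) - (-2.3166)·(-1), (-2.3166)·(-2.3166) - (-2)·(-2)) ≈ (4.3166, -4.3166, 1.3668).
  Let u = (4.3166, -4.3166, 1.3668).
  ||u|| = √((4.3166)² + (-4.3166)² + (1.3668)²) = √(39.1345) ≈ 6.2558,  v_1 = u/||u|| ≈ (0.69, -0.69, 0.2185) (||v_1|| = 1).

λ_1 = 10.3166,  λ_2 = 6,  λ_3 = 3.6834;  v_1 ≈ (0.69, -0.69, 0.2185)


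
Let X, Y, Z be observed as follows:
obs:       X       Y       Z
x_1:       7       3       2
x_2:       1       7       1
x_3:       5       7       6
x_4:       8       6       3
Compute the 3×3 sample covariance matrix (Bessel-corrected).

Step 1 — column means:
  mean(X) = (7 + 1 + 5 + 8) / 4 = 21/4 = 5.25
  mean(Y) = (3 + 7 + 7 + 6) / 4 = 23/4 = 5.75
  mean(Z) = (2 + 1 + 6 + 3) / 4 = 12/4 = 3

Step 2 — sample covariance S[i,j] = (1/(n-1)) · Σ_k (x_{k,i} - mean_i) · (x_{k,j} - mean_j), with n-1 = 3.
  S[X,X] = ((1.75)·(1.75) + (-4.25)·(-4.25) + (-0.25)·(-0.25) + (2.75)·(2.75)) / 3 = 28.75/3 = 9.5833
  S[X,Y] = ((1.75)·(-2.75) + (-4.25)·(1.25) + (-0.25)·(1.25) + (2.75)·(0.25)) / 3 = -9.75/3 = -3.25
  S[X,Z] = ((1.75)·(-1) + (-4.25)·(-2) + (-0.25)·(3) + (2.75)·(0)) / 3 = 6/3 = 2
  S[Y,Y] = ((-2.75)·(-2.75) + (1.25)·(1.25) + (1.25)·(1.25) + (0.25)·(0.25)) / 3 = 10.75/3 = 3.5833
  S[Y,Z] = ((-2.75)·(-1) + (1.25)·(-2) + (1.25)·(3) + (0.25)·(0)) / 3 = 4/3 = 1.3333
  S[Z,Z] = ((-1)·(-1) + (-2)·(-2) + (3)·(3) + (0)·(0)) / 3 = 14/3 = 4.6667

S is symmetric (S[j,i] = S[i,j]). Assembling:

S = [[9.5833, -3.25, 2],
 [-3.25, 3.5833, 1.3333],
 [2, 1.3333, 4.6667]]


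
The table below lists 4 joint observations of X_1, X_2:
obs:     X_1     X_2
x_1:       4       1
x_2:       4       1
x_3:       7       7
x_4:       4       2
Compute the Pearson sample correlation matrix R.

Step 1 — column means:
  mean(X_1) = (4 + 4 + 7 + 4) / 4 = 19/4 = 4.75
  mean(X_2) = (1 + 1 + 7 + 2) / 4 = 11/4 = 2.75

Step 2 — sample variances and covariances s[i,j] = (1/(n-1)) · Σ_k (x_{k,i} - mean_i) · (x_{k,j} - mean_j), with n-1 = 3:
  s[X_1,X_1] = ((-0.75)·(-0.75) + (-0.75)·(-0.75) + (2.25)·(2.25) + (-0.75)·(-0.75)) / 3 = 6.75/3 = 2.25
  s[X_1,X_2] = ((-0.75)·(-1.75) + (-0.75)·(-1.75) + (2.25)·(4.25) + (-0.75)·(-0.75)) / 3 = 12.75/3 = 4.25
  s[X_2,X_2] = ((-1.75)·(-1.75) + (-1.75)·(-1.75) + (4.25)·(4.25) + (-0.75)·(-0.75)) / 3 = 24.75/3 = 8.25
  Sample standard deviations s_i = √(s[i,i]):
  s(X_1) = √(2.25) = 1.5
  s(X_2) = √(8.25) = 2.8723

Step 3 — r_{ij} = s_{ij} / (s_i · s_j):
  r[X_1,X_1] = 1 (diagonal).
  r[X_1,X_2] = 4.25 / (1.5 · 2.8723) = 4.25 / 4.3084 = 0.9864
  r[X_2,X_2] = 1 (diagonal).

R is symmetric with unit diagonal. Assembling:

R = [[1, 0.9864],
 [0.9864, 1]]
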